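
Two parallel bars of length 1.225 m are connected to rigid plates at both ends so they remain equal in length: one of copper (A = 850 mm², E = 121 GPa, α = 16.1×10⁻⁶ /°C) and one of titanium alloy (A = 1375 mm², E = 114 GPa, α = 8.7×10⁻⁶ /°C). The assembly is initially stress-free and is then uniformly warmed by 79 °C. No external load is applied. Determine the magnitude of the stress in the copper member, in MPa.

Both members must finish at the same length. With the larger α, the copper tends to over-expand; the plates restrain it, putting the copper in compression and the titanium alloy in tension. With no external load the two internal forces are equal and opposite, magnitude P.
Equating the net (thermal + elastic) strains gives |α₁ − α₂|·ΔT = P·[1/(A₁E₁) + 1/(A₂E₂)].
|α₁ − α₂|·ΔT = 7.4×10⁻⁶ × 79 = 0.0005846.
1/(A₁E₁) + 1/(A₂E₂) = 1/(850×121×10³) + 1/(1375×114×10³) = 1.61×10⁻⁸ N⁻¹.
P = 0.0005846 / 1.61×10⁻⁸ = 36300 N = 36.3 kN.
σ_{copper} = P/A₁ = 36300/850 = 42.71 MPa, compressive.

σ ≈ 42.7 MPa (compressive)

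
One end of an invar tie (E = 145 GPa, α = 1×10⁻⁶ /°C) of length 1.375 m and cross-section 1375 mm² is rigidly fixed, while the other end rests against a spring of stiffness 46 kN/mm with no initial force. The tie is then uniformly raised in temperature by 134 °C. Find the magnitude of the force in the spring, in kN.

P ≈ 6.43 kN

The unrestrained thermal change is αΔT L = 1×10⁻⁶ × 134 × 1375 = 0.1842 mm.
Let P be the compressive force at the spring. The tie shortens elastically by PL/(AE) and the spring compresses by P/k; together these equal δ_free.
P [ L/(AE) + 1/k ] = δ_free → P [ 1375/(1375×145×10³) + 1/(46×10³) ] = 0.1842.
P = 0.1842 / 2.864×10⁻⁵ = 6434 N.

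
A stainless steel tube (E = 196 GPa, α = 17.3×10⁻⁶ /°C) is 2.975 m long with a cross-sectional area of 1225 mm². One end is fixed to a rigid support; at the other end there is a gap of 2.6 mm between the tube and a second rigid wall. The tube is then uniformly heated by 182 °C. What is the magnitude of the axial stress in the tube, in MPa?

σ ≈ 446 MPa (compressive)

If the wall were absent the tube would grow by αΔT L = 17.3×10⁻⁶ × 182 × 2975 = 9.367 mm.
The gap closes (δ_free > 2.6 mm) and the wall then resists a further 9.367 − 2.6 = 6.767 mm of expansion.
That suppressed elongation corresponds to σ = E·Δ/L = 196×10³ × 6.767/2975 = 445.8 MPa.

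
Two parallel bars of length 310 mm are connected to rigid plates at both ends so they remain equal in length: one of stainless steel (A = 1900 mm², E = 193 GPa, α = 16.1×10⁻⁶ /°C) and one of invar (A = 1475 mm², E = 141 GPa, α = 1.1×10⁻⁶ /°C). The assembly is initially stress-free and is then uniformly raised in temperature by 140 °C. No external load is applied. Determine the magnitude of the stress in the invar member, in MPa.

σ ≈ 189 MPa (tensile)

Both members must finish at the same length. With the larger α, the stainless steel tends to over-expand; the plates restrain it, putting the stainless steel in compression and the invar in tension. With no external load the two internal forces are equal and opposite, magnitude P.
Setting the final lengths equal and cancelling L: (α₁ − α₂)ΔT = P/(A₁E₁) + P/(A₂E₂).
|α₁ − α₂|·ΔT = 15×10⁻⁶ × 140 = 0.0021.
1/(A₁E₁) + 1/(A₂E₂) = 1/(1900×193×10³) + 1/(1475×141×10³) = 7.535×10⁻⁹ N⁻¹.
So P = 0.0021 / 7.535×10⁻⁹ = 278.7 kN.
σ_{invar} = P/A₂ = 278700/1475 = 188.9 MPa, tensile.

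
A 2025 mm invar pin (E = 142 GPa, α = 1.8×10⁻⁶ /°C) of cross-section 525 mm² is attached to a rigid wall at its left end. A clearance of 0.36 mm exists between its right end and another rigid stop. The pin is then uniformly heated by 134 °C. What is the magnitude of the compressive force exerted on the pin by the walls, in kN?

Free thermal elongation = αΔT L = 1.8×10⁻⁶ × 134 × 2025 = 0.4884 mm.
After closing the 0.36 mm clearance, 0.4884 − 0.36 = 0.1284 mm of expansion remains to be suppressed by the wall.
So σ = E(δ_free − g)/L = 142×10³ × 0.1284/2025 = 9.006 MPa.
P = σA = 9.006 × 525 = 4.728 kN.

P ≈ 4.73 kN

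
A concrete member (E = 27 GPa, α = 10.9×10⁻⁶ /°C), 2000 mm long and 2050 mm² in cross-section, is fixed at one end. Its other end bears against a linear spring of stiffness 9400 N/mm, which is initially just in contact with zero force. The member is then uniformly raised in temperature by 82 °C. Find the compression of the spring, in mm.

δ ≈ 1.33 mm

If the spring were absent the member would lengthen by αΔT L = 10.9×10⁻⁶ × 82 × 2000 = 1.788 mm.
Let P be the compressive force at the spring. The member shortens elastically by PL/(AE) and the spring compresses by P/k; together these equal δ_free.
P [ L/(AE) + 1/k ] = δ_free → P [ 2000/(2050×27×10³) + 1/(9400) ] = 1.788.
P = 1.788 / 0.0001425 = 12540 N.
Spring compression = P/k = 12540/(9400) = 1.334 mm.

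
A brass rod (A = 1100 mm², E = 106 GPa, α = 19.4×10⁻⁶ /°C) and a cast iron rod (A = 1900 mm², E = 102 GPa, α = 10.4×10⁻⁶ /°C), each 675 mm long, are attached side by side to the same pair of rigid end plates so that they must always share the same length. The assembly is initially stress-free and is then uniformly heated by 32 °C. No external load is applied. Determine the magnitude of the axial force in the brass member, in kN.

P ≈ 21 kN (compressive in the brass)

Both members must finish at the same length. With the larger α, the brass tends to over-expand; the plates restrain it, putting the brass in compression and the cast iron in tension. With no external load the two internal forces are equal and opposite, magnitude P.
Equating the net (thermal + elastic) strains gives |α₁ − α₂|·ΔT = P·[1/(A₁E₁) + 1/(A₂E₂)].
|α₁ − α₂|·ΔT = 9×10⁻⁶ × 32 = 0.000288.
1/(A₁E₁) + 1/(A₂E₂) = 1/(1100×106×10³) + 1/(1900×102×10³) = 1.374×10⁻⁸ N⁻¹.
So P = 0.000288 / 1.374×10⁻⁸ = 20.97 kN.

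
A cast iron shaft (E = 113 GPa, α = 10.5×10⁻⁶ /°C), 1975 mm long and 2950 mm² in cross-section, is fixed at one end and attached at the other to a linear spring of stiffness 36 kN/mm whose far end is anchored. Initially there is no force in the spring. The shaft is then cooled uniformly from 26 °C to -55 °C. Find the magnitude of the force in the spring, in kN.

P ≈ 49.8 kN

The unrestrained thermal change is αΔT L = 10.5×10⁻⁶ × 81 × 1975 = 1.68 mm.
Let P be the tensile force in the spring. The shaft extends elastically by PL/(AE) and the spring stretches by P/k; together these equal δ_free.
P [ L/(AE) + 1/k ] = δ_free → P [ 1975/(2950×113×10³) + 1/(36×10³) ] = 1.68.
P = 1.68 / 3.37×10⁻⁵ = 49840 N.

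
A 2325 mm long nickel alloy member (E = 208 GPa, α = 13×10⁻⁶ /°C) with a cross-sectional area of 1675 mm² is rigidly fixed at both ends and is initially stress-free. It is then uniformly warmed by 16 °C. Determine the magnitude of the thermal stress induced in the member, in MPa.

σ ≈ 43.3 MPa (compressive)

Because both ends are immovable the net strain is zero, and the suppressed thermal strain is αΔT = 13×10⁻⁶ × 16 = 208×10⁻⁶.
σ = EαΔT = 208×10³ × 13×10⁻⁶ × 16 = 43.26 MPa (compressive; the member is trying to expand).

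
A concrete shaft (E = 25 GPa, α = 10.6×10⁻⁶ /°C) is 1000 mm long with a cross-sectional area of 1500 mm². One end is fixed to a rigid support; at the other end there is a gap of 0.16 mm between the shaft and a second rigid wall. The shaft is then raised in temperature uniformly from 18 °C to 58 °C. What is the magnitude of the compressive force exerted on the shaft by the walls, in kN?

Free thermal elongation = αΔT L = 10.6×10⁻⁶ × 40 × 1000 = 0.424 mm.
This exceeds the 0.16 mm gap, so the wall pushes back. The portion of expansion that must be recovered elastically is δ_free − gap = 0.424 − 0.16 = 0.264 mm.
Compatibility: PL/(AE) = 0.264 mm, so σ = P/A = E × (0.264/1000) = 6.6 MPa.
P = σA = 6.6 × 1500 = 9.9 kN.

P ≈ 9.9 kN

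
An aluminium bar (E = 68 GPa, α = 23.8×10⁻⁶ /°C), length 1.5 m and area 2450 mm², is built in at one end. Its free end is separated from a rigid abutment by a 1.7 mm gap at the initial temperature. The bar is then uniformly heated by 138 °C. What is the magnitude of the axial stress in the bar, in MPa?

Unrestrained expansion: δ_free = αΔT L = 23.8×10⁻⁶ × 138 × 1500 = 4.927 mm.
After closing the 1.7 mm clearance, 4.927 − 1.7 = 3.227 mm of expansion remains to be suppressed by the wall.
That suppressed elongation corresponds to σ = E·Δ/L = 68×10³ × 3.227/1500 = 146.3 MPa.

σ ≈ 146 MPa (compressive)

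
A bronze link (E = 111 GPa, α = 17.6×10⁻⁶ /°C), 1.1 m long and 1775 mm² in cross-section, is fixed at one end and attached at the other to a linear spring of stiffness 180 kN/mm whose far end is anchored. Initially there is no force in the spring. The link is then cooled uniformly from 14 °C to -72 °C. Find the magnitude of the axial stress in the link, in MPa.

σ ≈ 84.2 MPa (tensile)

Free thermal contraction: δ_free = αΔT L = 17.6×10⁻⁶ × 86 × 1100 = 1.665 mm.
Let P be the tensile force in the spring. The link extends elastically by PL/(AE) and the spring stretches by P/k; together these equal δ_free.
So P = δ_free / [L/(AE) + 1/k] = 1.665 / [ 1100/(1775×111×10³) + 1/(180×10³) ].
P = 1.665 / 1.114×10⁻⁵ = 149500 N.
σ = P/A = 149500/1775 = 84.21 MPa.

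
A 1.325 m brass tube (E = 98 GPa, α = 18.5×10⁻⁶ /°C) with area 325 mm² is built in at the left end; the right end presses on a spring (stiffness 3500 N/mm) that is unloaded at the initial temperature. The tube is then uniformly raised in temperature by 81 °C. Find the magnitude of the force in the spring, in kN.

If the spring were absent the tube would lengthen by αΔT L = 18.5×10⁻⁶ × 81 × 1325 = 1.986 mm.
Let P be the compressive force at the spring. The tube shortens elastically by PL/(AE) and the spring compresses by P/k; together these equal δ_free.
P [ L/(AE) + 1/k ] = δ_free → P [ 1325/(325×98×10³) + 1/(3500) ] = 1.986.
P = 1.986 / 0.0003273 = 6066 N.

P ≈ 6.07 kN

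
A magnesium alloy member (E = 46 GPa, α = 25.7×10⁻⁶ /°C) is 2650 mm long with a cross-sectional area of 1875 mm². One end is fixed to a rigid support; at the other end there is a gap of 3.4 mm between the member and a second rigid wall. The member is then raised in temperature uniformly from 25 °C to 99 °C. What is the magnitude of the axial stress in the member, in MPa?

σ ≈ 28.5 MPa (compressive)

Unrestrained expansion: δ_free = αΔT L = 25.7×10⁻⁶ × 74 × 2650 = 5.04 mm.
This exceeds the 3.4 mm gap, so the wall pushes back. The portion of expansion that must be recovered elastically is δ_free − gap = 5.04 − 3.4 = 1.64 mm.
That suppressed elongation corresponds to σ = E·Δ/L = 46×10³ × 1.64/2650 = 28.46 MPa.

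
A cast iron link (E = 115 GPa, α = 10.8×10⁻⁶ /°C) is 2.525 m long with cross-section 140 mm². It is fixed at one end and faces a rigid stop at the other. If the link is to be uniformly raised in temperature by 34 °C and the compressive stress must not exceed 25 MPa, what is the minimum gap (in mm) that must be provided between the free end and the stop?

g ≈ 0.378 mm

Free expansion if unrestrained: δ_free = αΔT L = 10.8×10⁻⁶ × 34 × 2525 = 0.9272 mm.
A stress of 25 MPa corresponds to the wall pushing the link back by σL/E = 25×2525/(115×10³) = 0.5489 mm.
So the gap has to take up the difference, g_min = δ_free − σL/E = 0.9272 − 0.5489 = 0.3783 mm.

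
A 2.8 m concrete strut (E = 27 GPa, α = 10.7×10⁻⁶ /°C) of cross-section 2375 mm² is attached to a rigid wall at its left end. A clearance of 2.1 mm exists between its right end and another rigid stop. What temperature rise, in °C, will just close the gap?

Contact occurs when the free expansion equals the gap: αΔT L = 2.1 mm.
So ΔT = g/(αL) = 2.1/(10.7×10⁻⁶ × 2800) = 70.09 °C.

ΔT ≈ 70.1 °C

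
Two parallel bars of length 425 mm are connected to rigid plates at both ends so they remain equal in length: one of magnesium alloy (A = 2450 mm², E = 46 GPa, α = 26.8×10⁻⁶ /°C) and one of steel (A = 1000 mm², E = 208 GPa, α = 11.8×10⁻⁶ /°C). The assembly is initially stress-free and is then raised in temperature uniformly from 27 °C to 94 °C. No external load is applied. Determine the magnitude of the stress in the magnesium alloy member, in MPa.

The magnesium alloy has the larger α, so on heating it would change length more than the steel if both were free. The rigid plates force a common final length, so the magnesium alloy is put into compression and the steel into tension, with equal and opposite forces P (no external load).
Equating the net (thermal + elastic) strains gives |α₁ − α₂|·ΔT = P·[1/(A₁E₁) + 1/(A₂E₂)].
|α₁ − α₂|·ΔT = 15×10⁻⁶ × 67 = 0.001005.
1/(A₁E₁) + 1/(A₂E₂) = 1/(2450×46×10³) + 1/(1000×208×10³) = 1.368×10⁻⁸ N⁻¹.
So P = 0.001005 / 1.368×10⁻⁸ = 73.46 kN.
σ_{magnesium alloy} = P/A₁ = 73460/2450 = 29.98 MPa, compressive.

σ ≈ 30 MPa (compressive)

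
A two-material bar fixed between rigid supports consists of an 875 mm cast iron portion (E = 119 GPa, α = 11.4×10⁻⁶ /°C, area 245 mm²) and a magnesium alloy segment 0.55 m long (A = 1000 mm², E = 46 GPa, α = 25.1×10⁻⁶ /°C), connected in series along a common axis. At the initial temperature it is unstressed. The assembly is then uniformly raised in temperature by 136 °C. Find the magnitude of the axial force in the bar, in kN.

P ≈ 77.1 kN (compressive)

With the walls removed the bar would change length by δ_free = Σ αᵢΔT Lᵢ = 11.4×10⁻⁶×136×875 + 25.1×10⁻⁶×136×550 = 3.234 mm.
The walls prevent any net length change, so an axial force P (same in every segment) develops. Compatibility: P · Σ Lᵢ/(AᵢEᵢ) = δ_free.
Σ Lᵢ/(AᵢEᵢ) = 875/(245×119×10³) + 550/(1000×46×10³) = 4.197×10⁻⁵ mm/N.
Hence P = δ_free / Σ(L/AE) = 3.234/4.197×10⁻⁵ = 77.06 kN (compressive).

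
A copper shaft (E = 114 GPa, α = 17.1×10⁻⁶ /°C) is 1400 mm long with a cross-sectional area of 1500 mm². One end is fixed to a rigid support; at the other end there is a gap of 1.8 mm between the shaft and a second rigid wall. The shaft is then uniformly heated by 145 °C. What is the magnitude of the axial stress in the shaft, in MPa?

σ ≈ 136 MPa (compressive)

Free thermal elongation = αΔT L = 17.1×10⁻⁶ × 145 × 1400 = 3.471 mm.
After closing the 1.8 mm clearance, 3.471 − 1.8 = 1.671 mm of expansion remains to be suppressed by the wall.
So σ = E(δ_free − g)/L = 114×10³ × 1.671/1400 = 136.1 MPa.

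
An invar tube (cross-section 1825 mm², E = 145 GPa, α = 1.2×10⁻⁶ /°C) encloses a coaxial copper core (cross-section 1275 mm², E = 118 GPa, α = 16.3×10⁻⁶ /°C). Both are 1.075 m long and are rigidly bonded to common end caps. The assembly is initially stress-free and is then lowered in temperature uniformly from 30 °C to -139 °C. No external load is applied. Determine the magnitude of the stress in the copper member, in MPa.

Both members must finish at the same length. With the larger α, the copper tends to over-contract; the plates restrain it, putting the copper in tension and the invar in compression. With no external load the two internal forces are equal and opposite, magnitude P.
Equating the net (thermal + elastic) strains gives |α₁ − α₂|·ΔT = P·[1/(A₁E₁) + 1/(A₂E₂)].
|α₁ − α₂|·ΔT = 15.1×10⁻⁶ × 169 = 0.002552.
1/(A₁E₁) + 1/(A₂E₂) = 1/(1825×145×10³) + 1/(1275×118×10³) = 1.043×10⁻⁸ N⁻¹.
So P = 0.002552 / 1.043×10⁻⁸ = 244.8 kN.
σ_{copper} = P/A₂ = 244800/1275 = 192 MPa, tensile.

σ ≈ 192 MPa (tensile)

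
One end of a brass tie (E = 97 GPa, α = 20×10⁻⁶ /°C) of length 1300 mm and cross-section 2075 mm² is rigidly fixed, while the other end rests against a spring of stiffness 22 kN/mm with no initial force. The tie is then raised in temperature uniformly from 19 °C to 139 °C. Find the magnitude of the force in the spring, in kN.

Free thermal expansion: δ_free = αΔT L = 20×10⁻⁶ × 120 × 1300 = 3.12 mm.
Let P be the compressive force at the spring. The tie shortens elastically by PL/(AE) and the spring compresses by P/k; together these equal δ_free.
So P = δ_free / [L/(AE) + 1/k] = 3.12 / [ 1300/(2075×97×10³) + 1/(22×10³) ].
P = 3.12 / 5.191×10⁻⁵ = 60100 N.

P ≈ 60.1 kN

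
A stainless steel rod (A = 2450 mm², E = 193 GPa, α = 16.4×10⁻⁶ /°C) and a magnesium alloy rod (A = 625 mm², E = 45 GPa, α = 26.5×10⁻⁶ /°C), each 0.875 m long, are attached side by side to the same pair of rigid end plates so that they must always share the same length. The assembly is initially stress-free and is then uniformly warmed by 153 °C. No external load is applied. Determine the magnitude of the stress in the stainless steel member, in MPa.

σ ≈ 16.7 MPa (tensile)

Both members must finish at the same length. With the larger α, the magnesium alloy tends to over-expand; the plates restrain it, putting the magnesium alloy in compression and the stainless steel in tension. With no external load the two internal forces are equal and opposite, magnitude P.
Compatibility of the two members (thermal + elastic change equal): (α₁ − α₂)ΔT = P·[1/(A₁E₁) + 1/(A₂E₂)].
|α₁ − α₂|·ΔT = 10.1×10⁻⁶ × 153 = 0.001545.
1/(A₁E₁) + 1/(A₂E₂) = 1/(2450×193×10³) + 1/(625×45×10³) = 3.767×10⁻⁸ N⁻¹.
P = 0.001545 / 3.767×10⁻⁸ = 41020 N = 41.02 kN.
σ_{stainless steel} = P/A₁ = 41020/2450 = 16.74 MPa, tensile.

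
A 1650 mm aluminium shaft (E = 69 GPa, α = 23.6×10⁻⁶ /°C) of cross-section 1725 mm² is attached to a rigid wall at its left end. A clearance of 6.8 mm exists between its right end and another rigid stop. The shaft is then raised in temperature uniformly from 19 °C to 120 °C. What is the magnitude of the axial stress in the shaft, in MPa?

Unrestrained expansion: δ_free = αΔT L = 23.6×10⁻⁶ × 101 × 1650 = 3.933 mm.
Since δ_free = 3.93 mm is less than the 6.8 mm gap, the shaft never touches the wall. No axial force develops.

σ ≈ 0 MPa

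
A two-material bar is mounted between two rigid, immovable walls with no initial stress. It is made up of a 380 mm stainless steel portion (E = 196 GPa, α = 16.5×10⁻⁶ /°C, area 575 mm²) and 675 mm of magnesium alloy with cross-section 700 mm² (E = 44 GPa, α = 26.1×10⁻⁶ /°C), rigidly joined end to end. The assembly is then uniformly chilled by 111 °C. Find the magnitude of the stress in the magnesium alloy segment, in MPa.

σ ≈ 150 MPa (tensile)

If the supports were absent, the total length change would be Σ αᵢΔT Lᵢ = 16.5×10⁻⁶×111×380 + 26.1×10⁻⁶×111×675 = 2.652 mm.
The walls prevent any net length change, so an axial force P (same in every segment) develops. Compatibility: P · Σ Lᵢ/(AᵢEᵢ) = δ_free.
Σ Lᵢ/(AᵢEᵢ) = 380/(575×196×10³) + 675/(700×44×10³) = 2.529×10⁻⁵ mm/N.
Hence P = δ_free / Σ(L/AE) = 2.652/2.529×10⁻⁵ = 104.9 kN (tensile).
σ_{magnesium alloy} = P / A = 104900 / 700 = 149.8 MPa.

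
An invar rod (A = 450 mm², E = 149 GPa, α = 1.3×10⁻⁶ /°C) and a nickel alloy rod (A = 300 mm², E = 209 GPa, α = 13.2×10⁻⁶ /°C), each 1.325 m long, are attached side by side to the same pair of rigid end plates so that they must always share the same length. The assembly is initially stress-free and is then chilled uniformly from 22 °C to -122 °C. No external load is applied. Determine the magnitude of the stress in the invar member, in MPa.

σ ≈ 123 MPa (compressive)

Both members must finish at the same length. With the larger α, the nickel alloy tends to over-contract; the plates restrain it, putting the nickel alloy in tension and the invar in compression. With no external load the two internal forces are equal and opposite, magnitude P.
Equating the net (thermal + elastic) strains gives |α₁ − α₂|·ΔT = P·[1/(A₁E₁) + 1/(A₂E₂)].
|α₁ − α₂|·ΔT = 11.9×10⁻⁶ × 144 = 0.001714.
1/(A₁E₁) + 1/(A₂E₂) = 1/(450×149×10³) + 1/(300×209×10³) = 3.086×10⁻⁸ N⁻¹.
P = 0.001714 / 3.086×10⁻⁸ = 55520 N = 55.52 kN.
σ_{invar} = P/A₁ = 55520/450 = 123.4 MPa, compressive.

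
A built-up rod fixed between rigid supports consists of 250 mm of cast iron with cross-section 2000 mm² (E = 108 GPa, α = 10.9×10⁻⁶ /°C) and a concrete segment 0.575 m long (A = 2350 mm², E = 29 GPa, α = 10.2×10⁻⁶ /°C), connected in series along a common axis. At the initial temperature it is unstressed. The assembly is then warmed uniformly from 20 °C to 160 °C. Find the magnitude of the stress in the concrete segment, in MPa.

Free thermal expansion of the whole bar: Σ αᵢΔT Lᵢ = 10.9×10⁻⁶×140×250 + 10.2×10⁻⁶×140×575 = 1.203 mm.
The walls prevent any net length change, so an axial force P (same in every segment) develops. Compatibility: P · Σ Lᵢ/(AᵢEᵢ) = δ_free.
Σ Lᵢ/(AᵢEᵢ) = 250/(2000×108×10³) + 575/(2350×29×10³) = 9.595×10⁻⁶ mm/N.
P = 1.203 / 9.595×10⁻⁶ = 125300 N = 125.3 kN, compressive.
σ_{concrete} = P / A = 125300 / 2350 = 53.34 MPa.

σ ≈ 53.3 MPa (compressive)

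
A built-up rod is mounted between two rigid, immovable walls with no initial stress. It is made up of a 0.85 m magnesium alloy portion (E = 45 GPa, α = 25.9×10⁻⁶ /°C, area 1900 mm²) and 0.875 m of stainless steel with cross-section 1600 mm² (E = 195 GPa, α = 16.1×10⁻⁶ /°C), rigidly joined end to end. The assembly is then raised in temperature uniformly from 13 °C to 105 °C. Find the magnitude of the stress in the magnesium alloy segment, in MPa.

σ ≈ 137 MPa (compressive)

With the walls removed the bar would change length by δ_free = Σ αᵢΔT Lᵢ = 25.9×10⁻⁶×92×850 + 16.1×10⁻⁶×92×875 = 3.321 mm.
The walls prevent any net length change, so an axial force P (same in every segment) develops. Compatibility: P · Σ Lᵢ/(AᵢEᵢ) = δ_free.
Σ Lᵢ/(AᵢEᵢ) = 850/(1900×45×10³) + 875/(1600×195×10³) = 1.275×10⁻⁵ mm/N.
P = 3.321 / 1.275×10⁻⁵ = 260600 N = 260.6 kN, compressive.
σ_{magnesium alloy} = P / A = 260600 / 1900 = 137.2 MPa.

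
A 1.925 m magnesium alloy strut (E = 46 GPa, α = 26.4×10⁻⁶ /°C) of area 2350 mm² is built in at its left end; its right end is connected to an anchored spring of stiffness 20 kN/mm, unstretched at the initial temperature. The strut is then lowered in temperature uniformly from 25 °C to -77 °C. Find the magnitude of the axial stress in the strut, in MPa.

σ ≈ 32.5 MPa (tensile)

If the spring were absent the strut would shorten by αΔT L = 26.4×10⁻⁶ × 102 × 1925 = 5.184 mm.
With a force P in the spring, the elastic change of the strut is PL/(AE) and that of the spring is P/k; compatibility requires their sum to equal δ_free.
P [ L/(AE) + 1/k ] = δ_free → P [ 1925/(2350×46×10³) + 1/(20×10³) ] = 5.184.
P = 5.184 / 6.781×10⁻⁵ = 76450 N.
σ = P/A = 76450/2350 = 32.53 MPa.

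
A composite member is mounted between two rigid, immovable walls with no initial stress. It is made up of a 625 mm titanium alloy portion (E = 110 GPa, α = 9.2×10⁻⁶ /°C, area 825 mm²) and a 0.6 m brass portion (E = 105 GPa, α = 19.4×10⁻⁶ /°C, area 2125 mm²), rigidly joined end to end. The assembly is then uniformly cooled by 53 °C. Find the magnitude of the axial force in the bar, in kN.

P ≈ 96.2 kN (tensile)

Free thermal contraction of the whole bar: Σ αᵢΔT Lᵢ = 9.2×10⁻⁶×53×625 + 19.4×10⁻⁶×53×600 = 0.9217 mm.
Since the ends are fixed, an axial force P builds up, equal in every segment, with P · Σ Lᵢ/(AᵢEᵢ) = δ_free.
The series flexibility is Σ Lᵢ/(AᵢEᵢ) = 625/(825×110×10³) + 600/(2125×105×10³) = 9.576×10⁻⁶ mm/N.
So P = 0.9217 / 9.576×10⁻⁶ = 96.25 kN, tensile.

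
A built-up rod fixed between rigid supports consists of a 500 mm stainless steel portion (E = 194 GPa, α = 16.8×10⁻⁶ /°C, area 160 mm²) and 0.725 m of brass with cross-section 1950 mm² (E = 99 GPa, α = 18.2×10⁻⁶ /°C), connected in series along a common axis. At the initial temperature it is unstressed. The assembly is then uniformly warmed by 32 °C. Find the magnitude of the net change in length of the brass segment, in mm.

Free thermal expansion of the whole bar: Σ αᵢΔT Lᵢ = 16.8×10⁻⁶×32×500 + 18.2×10⁻⁶×32×725 = 0.691 mm.
The walls prevent any net length change, so an axial force P (same in every segment) develops. Compatibility: P · Σ Lᵢ/(AᵢEᵢ) = δ_free.
Σ Lᵢ/(AᵢEᵢ) = 500/(160×194×10³) + 725/(1950×99×10³) = 1.986×10⁻⁵ mm/N.
Hence P = δ_free / Σ(L/AE) = 0.691/1.986×10⁻⁵ = 34.79 kN (compressive).
For the brass segment, free thermal change = 18.2×10⁻⁶×32×725 = 0.4222 mm and elastic change from P = 34790×725/(1950×99×10³) = 0.1307 mm; these oppose, so the net change is 0.292 mm (segment lengthens).

|ΔL| ≈ 0.292 mm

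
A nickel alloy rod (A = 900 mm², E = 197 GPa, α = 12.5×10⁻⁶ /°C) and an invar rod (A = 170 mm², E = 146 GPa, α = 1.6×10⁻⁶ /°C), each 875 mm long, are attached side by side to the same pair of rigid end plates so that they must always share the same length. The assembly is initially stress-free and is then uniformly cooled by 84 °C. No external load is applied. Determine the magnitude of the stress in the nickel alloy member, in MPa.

σ ≈ 22.1 MPa (tensile)

Both members must finish at the same length. With the larger α, the nickel alloy tends to over-contract; the plates restrain it, putting the nickel alloy in tension and the invar in compression. With no external load the two internal forces are equal and opposite, magnitude P.
Equating the net (thermal + elastic) strains gives |α₁ − α₂|·ΔT = P·[1/(A₁E₁) + 1/(A₂E₂)].
|α₁ − α₂|·ΔT = 10.9×10⁻⁶ × 84 = 0.0009156.
1/(A₁E₁) + 1/(A₂E₂) = 1/(900×197×10³) + 1/(170×146×10³) = 4.593×10⁻⁸ N⁻¹.
P = 0.0009156 / 4.593×10⁻⁸ = 19930 N = 19.93 kN.
σ_{nickel alloy} = P/A₁ = 19930/900 = 22.15 MPa, tensile.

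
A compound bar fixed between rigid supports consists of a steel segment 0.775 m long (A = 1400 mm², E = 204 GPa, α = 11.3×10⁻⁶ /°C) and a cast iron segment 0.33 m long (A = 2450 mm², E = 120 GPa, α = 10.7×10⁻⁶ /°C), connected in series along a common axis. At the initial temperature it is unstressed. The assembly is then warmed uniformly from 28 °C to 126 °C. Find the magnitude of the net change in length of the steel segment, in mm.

Free thermal expansion of the whole bar: Σ αᵢΔT Lᵢ = 11.3×10⁻⁶×98×775 + 10.7×10⁻⁶×98×330 = 1.204 mm.
The walls prevent any net length change, so an axial force P (same in every segment) develops. Compatibility: P · Σ Lᵢ/(AᵢEᵢ) = δ_free.
The series flexibility is Σ Lᵢ/(AᵢEᵢ) = 775/(1400×204×10³) + 330/(2450×120×10³) = 3.836×10⁻⁶ mm/N.
Hence P = δ_free / Σ(L/AE) = 1.204/3.836×10⁻⁶ = 313.9 kN (compressive).
For the steel segment, free thermal change = 11.3×10⁻⁶×98×775 = 0.8582 mm and elastic change from P = 313900×775/(1400×204×10³) = 0.8519 mm; these oppose, so the net change is 0.00634 mm (segment lengthens).

|ΔL| ≈ 0.00634 mm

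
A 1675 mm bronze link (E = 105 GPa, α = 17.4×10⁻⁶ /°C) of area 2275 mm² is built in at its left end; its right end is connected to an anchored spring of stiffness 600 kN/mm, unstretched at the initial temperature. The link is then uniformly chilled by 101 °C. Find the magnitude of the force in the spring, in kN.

P ≈ 339 kN

Free thermal contraction: δ_free = αΔT L = 17.4×10⁻⁶ × 101 × 1675 = 2.944 mm.
Let P be the tensile force in the spring. The link extends elastically by PL/(AE) and the spring stretches by P/k; together these equal δ_free.
P [ L/(AE) + 1/k ] = δ_free → P [ 1675/(2275×105×10³) + 1/(600×10³) ] = 2.944.
P = 2.944 / 8.679×10⁻⁶ = 339200 N.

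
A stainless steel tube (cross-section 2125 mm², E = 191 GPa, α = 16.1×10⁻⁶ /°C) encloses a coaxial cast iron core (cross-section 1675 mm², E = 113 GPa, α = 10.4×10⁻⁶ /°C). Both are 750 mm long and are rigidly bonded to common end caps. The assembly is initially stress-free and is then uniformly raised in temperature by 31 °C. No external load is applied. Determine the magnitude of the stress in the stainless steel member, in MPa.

Equilibrium of a rigid end plate with no external load gives equal and opposite internal forces ±P in the two members. Since α_{stainless steel} > α_{cast iron}, heating drives the stainless steel into compression and the cast iron into tension.
Compatibility of the two members (thermal + elastic change equal): (α₁ − α₂)ΔT = P·[1/(A₁E₁) + 1/(A₂E₂)].
|α₁ − α₂|·ΔT = 5.7×10⁻⁶ × 31 = 0.0001767.
1/(A₁E₁) + 1/(A₂E₂) = 1/(2125×191×10³) + 1/(1675×113×10³) = 7.747×10⁻⁹ N⁻¹.
So P = 0.0001767 / 7.747×10⁻⁹ = 22.81 kN.
σ_{stainless steel} = P/A₁ = 22810/2125 = 10.73 MPa, compressive.

σ ≈ 10.7 MPa (compressive)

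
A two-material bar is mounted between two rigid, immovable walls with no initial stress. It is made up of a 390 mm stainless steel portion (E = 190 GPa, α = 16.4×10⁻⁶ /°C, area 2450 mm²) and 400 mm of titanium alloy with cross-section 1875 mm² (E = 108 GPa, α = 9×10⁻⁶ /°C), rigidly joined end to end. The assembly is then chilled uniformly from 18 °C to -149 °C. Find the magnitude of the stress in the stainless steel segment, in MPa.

Free thermal contraction of the whole bar: Σ αᵢΔT Lᵢ = 16.4×10⁻⁶×167×390 + 9×10⁻⁶×167×400 = 1.669 mm.
Since the ends are fixed, an axial force P builds up, equal in every segment, with P · Σ Lᵢ/(AᵢEᵢ) = δ_free.
The series flexibility is Σ Lᵢ/(AᵢEᵢ) = 390/(2450×190×10³) + 400/(1875×108×10³) = 2.813×10⁻⁶ mm/N.
P = 1.669 / 2.813×10⁻⁶ = 593400 N = 593.4 kN, tensile.
σ_{stainless steel} = P / A = 593400 / 2450 = 242.2 MPa.

σ ≈ 242 MPa (tensile)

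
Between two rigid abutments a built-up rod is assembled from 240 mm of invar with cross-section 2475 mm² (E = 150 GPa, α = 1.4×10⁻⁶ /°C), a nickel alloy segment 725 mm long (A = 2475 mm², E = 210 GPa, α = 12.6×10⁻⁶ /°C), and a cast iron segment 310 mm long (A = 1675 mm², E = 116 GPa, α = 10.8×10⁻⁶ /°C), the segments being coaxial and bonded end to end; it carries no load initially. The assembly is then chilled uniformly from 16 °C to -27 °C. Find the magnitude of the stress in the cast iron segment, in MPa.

σ ≈ 90.5 MPa (tensile)

With the walls removed the bar would change length by δ_free = Σ αᵢΔT Lᵢ = 1.4×10⁻⁶×43×240 + 12.6×10⁻⁶×43×725 + 10.8×10⁻⁶×43×310 = 0.5512 mm.
The walls prevent any net length change, so an axial force P (same in every segment) develops. Compatibility: P · Σ Lᵢ/(AᵢEᵢ) = δ_free.
The series flexibility is Σ Lᵢ/(AᵢEᵢ) = 240/(2475×150×10³) + 725/(2475×210×10³) + 310/(1675×116×10³) = 3.637×10⁻⁶ mm/N.
So P = 0.5512 / 3.637×10⁻⁶ = 151.6 kN, tensile.
σ_{cast iron} = P / A = 151600 / 1675 = 90.49 MPa.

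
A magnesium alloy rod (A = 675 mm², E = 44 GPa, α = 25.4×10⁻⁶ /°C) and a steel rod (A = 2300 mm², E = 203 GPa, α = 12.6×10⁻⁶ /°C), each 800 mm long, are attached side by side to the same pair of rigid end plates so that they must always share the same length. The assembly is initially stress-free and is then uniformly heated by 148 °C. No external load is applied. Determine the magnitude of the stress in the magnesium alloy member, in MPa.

σ ≈ 78.4 MPa (compressive)

Equilibrium of a rigid end plate with no external load gives equal and opposite internal forces ±P in the two members. Since α_{magnesium alloy} > α_{steel}, heating drives the magnesium alloy into compression and the steel into tension.
Compatibility of the two members (thermal + elastic change equal): (α₁ − α₂)ΔT = P·[1/(A₁E₁) + 1/(A₂E₂)].
|α₁ − α₂|·ΔT = 12.8×10⁻⁶ × 148 = 0.001894.
1/(A₁E₁) + 1/(A₂E₂) = 1/(675×44×10³) + 1/(2300×203×10³) = 3.581×10⁻⁸ N⁻¹.
P = 0.001894 / 3.581×10⁻⁸ = 52900 N = 52.9 kN.
σ_{magnesium alloy} = P/A₁ = 52900/675 = 78.37 MPa, compressive.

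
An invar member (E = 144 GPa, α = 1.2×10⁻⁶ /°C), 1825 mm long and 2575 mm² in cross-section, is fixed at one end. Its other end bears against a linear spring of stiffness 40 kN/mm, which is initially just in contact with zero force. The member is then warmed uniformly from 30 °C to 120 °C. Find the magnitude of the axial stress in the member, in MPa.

If the spring were absent the member would lengthen by αΔT L = 1.2×10⁻⁶ × 90 × 1825 = 0.1971 mm.
Let P be the compressive force at the spring. The member shortens elastically by PL/(AE) and the spring compresses by P/k; together these equal δ_free.
So P = δ_free / [L/(AE) + 1/k] = 0.1971 / [ 1825/(2575×144×10³) + 1/(40×10³) ].
P = 0.1971 / 2.992×10⁻⁵ = 6587 N.
σ = P/A = 6587/2575 = 2.558 MPa.

σ ≈ 2.56 MPa (compressive)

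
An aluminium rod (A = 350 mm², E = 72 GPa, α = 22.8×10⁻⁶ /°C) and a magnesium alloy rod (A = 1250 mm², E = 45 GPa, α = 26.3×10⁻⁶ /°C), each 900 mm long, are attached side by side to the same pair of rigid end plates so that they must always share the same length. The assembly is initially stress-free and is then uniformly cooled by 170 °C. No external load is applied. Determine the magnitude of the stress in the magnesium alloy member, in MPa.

σ ≈ 8.28 MPa (tensile)

Both members must finish at the same length. With the larger α, the magnesium alloy tends to over-contract; the plates restrain it, putting the magnesium alloy in tension and the aluminium in compression. With no external load the two internal forces are equal and opposite, magnitude P.
Setting the final lengths equal and cancelling L: (α₁ − α₂)ΔT = P/(A₁E₁) + P/(A₂E₂).
|α₁ − α₂|·ΔT = 3.5×10⁻⁶ × 170 = 0.000595.
1/(A₁E₁) + 1/(A₂E₂) = 1/(350×72×10³) + 1/(1250×45×10³) = 5.746×10⁻⁸ N⁻¹.
P = 0.000595 / 5.746×10⁻⁸ = 10350 N = 10.35 kN.
σ_{magnesium alloy} = P/A₂ = 10350/1250 = 8.284 MPa, tensile.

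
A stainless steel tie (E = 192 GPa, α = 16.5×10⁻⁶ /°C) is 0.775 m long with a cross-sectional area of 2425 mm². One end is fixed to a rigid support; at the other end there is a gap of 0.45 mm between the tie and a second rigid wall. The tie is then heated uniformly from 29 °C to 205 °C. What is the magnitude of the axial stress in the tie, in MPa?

σ ≈ 446 MPa (compressive)

Free thermal elongation = αΔT L = 16.5×10⁻⁶ × 176 × 775 = 2.251 mm.
The gap closes (δ_free > 0.45 mm) and the wall then resists a further 2.251 − 0.45 = 1.801 mm of expansion.
That suppressed elongation corresponds to σ = E·Δ/L = 192×10³ × 1.801/775 = 446.1 MPa.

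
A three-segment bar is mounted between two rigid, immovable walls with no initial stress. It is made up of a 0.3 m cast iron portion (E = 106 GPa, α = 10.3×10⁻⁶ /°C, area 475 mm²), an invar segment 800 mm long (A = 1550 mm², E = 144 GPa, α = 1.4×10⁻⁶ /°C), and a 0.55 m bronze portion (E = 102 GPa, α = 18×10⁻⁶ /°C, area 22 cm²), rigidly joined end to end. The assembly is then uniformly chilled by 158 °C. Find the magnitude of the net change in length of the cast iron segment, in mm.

If the supports were absent, the total length change would be Σ αᵢΔT Lᵢ = 10.3×10⁻⁶×158×300 + 1.4×10⁻⁶×158×800 + 18×10⁻⁶×158×550 = 2.229 mm.
The walls prevent any net length change, so an axial force P (same in every segment) develops. Compatibility: P · Σ Lᵢ/(AᵢEᵢ) = δ_free.
Σ Lᵢ/(AᵢEᵢ) = 300/(475×106×10³) + 800/(1550×144×10³) + 550/(2200×102×10³) = 1.199×10⁻⁵ mm/N.
P = 2.229 / 1.199×10⁻⁵ = 185900 N = 185.9 kN, tensile.
For the cast iron segment, free thermal change = 10.3×10⁻⁶×158×300 = 0.4882 mm and elastic change from P = 185900×300/(475×106×10³) = 1.108 mm; these oppose, so the net change is 0.619 mm (segment lengthens).

|ΔL| ≈ 0.619 mm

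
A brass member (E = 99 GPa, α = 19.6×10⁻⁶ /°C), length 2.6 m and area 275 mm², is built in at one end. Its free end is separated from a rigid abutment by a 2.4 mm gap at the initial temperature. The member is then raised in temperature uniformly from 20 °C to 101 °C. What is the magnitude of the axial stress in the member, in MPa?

If the wall were absent the member would grow by αΔT L = 19.6×10⁻⁶ × 81 × 2600 = 4.128 mm.
This exceeds the 2.4 mm gap, so the wall pushes back. The portion of expansion that must be recovered elastically is δ_free − gap = 4.128 − 2.4 = 1.728 mm.
That suppressed elongation corresponds to σ = E·Δ/L = 99×10³ × 1.728/2600 = 65.79 MPa.

σ ≈ 65.8 MPa (compressive)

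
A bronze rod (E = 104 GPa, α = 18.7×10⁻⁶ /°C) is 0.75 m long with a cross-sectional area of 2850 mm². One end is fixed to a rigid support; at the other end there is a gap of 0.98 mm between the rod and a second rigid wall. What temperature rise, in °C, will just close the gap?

ΔT ≈ 69.9 °C

The gap closes when αΔT L = 0.98 mm, since the rod is still unstressed at that instant.
ΔT = 0.98 / (18.7×10⁻⁶ × 750) = 69.88 °C.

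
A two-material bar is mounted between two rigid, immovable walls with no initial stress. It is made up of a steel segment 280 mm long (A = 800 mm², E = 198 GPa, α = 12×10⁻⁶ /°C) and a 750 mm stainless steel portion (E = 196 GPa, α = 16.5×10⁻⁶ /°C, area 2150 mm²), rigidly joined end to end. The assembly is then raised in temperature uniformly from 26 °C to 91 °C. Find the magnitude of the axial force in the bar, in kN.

P ≈ 288 kN (compressive)

If the supports were absent, the total length change would be Σ αᵢΔT Lᵢ = 12×10⁻⁶×65×280 + 16.5×10⁻⁶×65×750 = 1.023 mm.
The walls prevent any net length change, so an axial force P (same in every segment) develops. Compatibility: P · Σ Lᵢ/(AᵢEᵢ) = δ_free.
The series flexibility is Σ Lᵢ/(AᵢEᵢ) = 280/(800×198×10³) + 750/(2150×196×10³) = 3.547×10⁻⁶ mm/N.
So P = 1.023 / 3.547×10⁻⁶ = 288.3 kN, compressive.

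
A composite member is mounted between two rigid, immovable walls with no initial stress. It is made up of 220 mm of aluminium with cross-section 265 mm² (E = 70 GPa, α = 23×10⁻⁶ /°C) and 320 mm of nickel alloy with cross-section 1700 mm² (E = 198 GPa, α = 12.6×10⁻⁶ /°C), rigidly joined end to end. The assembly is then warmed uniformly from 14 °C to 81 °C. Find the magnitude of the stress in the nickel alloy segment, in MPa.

With the walls removed the bar would change length by δ_free = Σ αᵢΔT Lᵢ = 23×10⁻⁶×67×220 + 12.6×10⁻⁶×67×320 = 0.6092 mm.
The rigid supports impose zero overall length change; the single axial force P common to all segments must satisfy P Σ Lᵢ/(AᵢEᵢ) = δ_free.
The series flexibility is Σ Lᵢ/(AᵢEᵢ) = 220/(265×70×10³) + 320/(1700×198×10³) = 1.281×10⁻⁵ mm/N.
Hence P = δ_free / Σ(L/AE) = 0.6092/1.281×10⁻⁵ = 47.55 kN (compressive).
σ_{nickel alloy} = P / A = 47550 / 1700 = 27.97 MPa.

σ ≈ 28 MPa (compressive)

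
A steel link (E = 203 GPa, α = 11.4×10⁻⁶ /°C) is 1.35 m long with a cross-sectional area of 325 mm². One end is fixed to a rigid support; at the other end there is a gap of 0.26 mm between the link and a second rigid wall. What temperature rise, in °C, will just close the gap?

ΔT ≈ 16.9 °C

The gap closes when αΔT L = 0.26 mm, since the link is still unstressed at that instant.
ΔT = 0.26 / (11.4×10⁻⁶ × 1350) = 16.89 °C.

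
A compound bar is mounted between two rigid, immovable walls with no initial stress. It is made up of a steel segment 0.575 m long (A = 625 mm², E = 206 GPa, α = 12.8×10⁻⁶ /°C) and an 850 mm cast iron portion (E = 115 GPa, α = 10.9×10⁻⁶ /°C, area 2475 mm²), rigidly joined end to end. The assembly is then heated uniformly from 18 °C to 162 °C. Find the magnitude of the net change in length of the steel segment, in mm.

|ΔL| ≈ 0.375 mm

If the supports were absent, the total length change would be Σ αᵢΔT Lᵢ = 12.8×10⁻⁶×144×575 + 10.9×10⁻⁶×144×850 = 2.394 mm.
The rigid supports impose zero overall length change; the single axial force P common to all segments must satisfy P Σ Lᵢ/(AᵢEᵢ) = δ_free.
The series flexibility is Σ Lᵢ/(AᵢEᵢ) = 575/(625×206×10³) + 850/(2475×115×10³) = 7.452×10⁻⁶ mm/N.
Hence P = δ_free / Σ(L/AE) = 2.394/7.452×10⁻⁶ = 321.2 kN (compressive).
For the steel segment, free thermal change = 12.8×10⁻⁶×144×575 = 1.06 mm and elastic change from P = 321200×575/(625×206×10³) = 1.435 mm; these oppose, so the net change is 0.375 mm (segment shortens).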